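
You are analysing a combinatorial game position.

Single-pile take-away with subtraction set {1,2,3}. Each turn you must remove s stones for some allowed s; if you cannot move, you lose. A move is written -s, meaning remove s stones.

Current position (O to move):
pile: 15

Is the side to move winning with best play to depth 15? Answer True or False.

O winning at [15]: True

[15] O move#1: -1:-1/14, -2:-1/13, -3:+1/12*
[12] X move#2: -1:-1/11*, -2:-1/10, -3:-1/9
[11] O move#3: -1:-1/10, -2:-1/9, -3:+1/8*
[8] X move#4: -1:-1/7*, -2:-1/6, -3:-1/5
[7] O move#5: -1:-1/6, -2:-1/5, -3:+1/4*
[4] X move#6: -1:-1/3*, -2:-1/2, -3:-1/1
[3] O move#7: -1:-1/2, -2:-1/1, -3:+1/0*
[0] end (terminal -1, X#8); searched 15 to 15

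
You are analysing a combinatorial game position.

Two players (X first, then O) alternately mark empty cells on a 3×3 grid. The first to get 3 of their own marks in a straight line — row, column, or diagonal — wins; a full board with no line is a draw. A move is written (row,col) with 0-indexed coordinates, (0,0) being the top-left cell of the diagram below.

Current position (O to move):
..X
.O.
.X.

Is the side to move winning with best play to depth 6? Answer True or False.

p1 O@[..X/.O./.X.]: (0,0)[O.X/.O./.X.]-1 (0,1)[.OX/.O./.X.]-1 (1,0)[..X/OO./.X.]+0* (1,2)[..X/.OO/.X.]+0 (2,0)[..X/.O./OX.]+0 (2,2)[..X/.O./.XO]+0
p2 X@[..X/OO./.X.]: (0,0)[X.X/OO./.X.]-1 (0,1)[.XX/OO./.X.]-1 (1,2)[..X/OOX/.X.]+0* (2,0)[..X/OO./XX.]-1 (2,2)[..X/OO./.XX]-1
p3 O@[..X/OOX/.X.]: (0,0)[O.X/OOX/.X.]-1 (0,1)[.OX/OOX/.X.]-1 (2,0)[..X/OOX/OX.]-1 (2,2)[..X/OOX/.XO]+0*
p4 X@[..X/OOX/.XO]: (0,0)[X.X/OOX/.XO]+0* (0,1)[.XX/OOX/.XO]-1 (2,0)[..X/OOX/XXO]-1
p5 O@[X.X/OOX/.XO]: (0,1)[XOX/OOX/.XO]+0* (2,0)[X.X/OOX/OXO]-1
p6 X@[XOX/OOX/.XO]: (2,0)[XOX/OOX/XXO]+0*
p7 O@[XOX/OOX/XXO] terminal +0; root [..X/.O./.X.] d6

O winning at [..X/.O./.X.]: False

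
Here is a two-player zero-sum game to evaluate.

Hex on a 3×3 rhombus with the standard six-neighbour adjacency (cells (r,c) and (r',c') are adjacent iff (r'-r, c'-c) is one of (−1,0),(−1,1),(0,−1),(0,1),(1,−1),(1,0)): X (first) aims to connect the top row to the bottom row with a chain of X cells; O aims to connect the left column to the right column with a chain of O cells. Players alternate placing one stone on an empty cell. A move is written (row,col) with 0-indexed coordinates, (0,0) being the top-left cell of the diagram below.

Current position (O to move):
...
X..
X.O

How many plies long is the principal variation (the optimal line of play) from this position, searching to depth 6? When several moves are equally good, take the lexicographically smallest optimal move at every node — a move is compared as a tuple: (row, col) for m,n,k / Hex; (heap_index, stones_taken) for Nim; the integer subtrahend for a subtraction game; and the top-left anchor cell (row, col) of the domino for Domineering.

PV length from [.../X../X.O]: 2 plies

[.../X../X.O] O move#1: (0,0):-1/O../X../X.O*, (0,1):-1/.O./X../X.O, (0,2):-1/..O/X../X.O, (1,1):-1/.../XO./X.O, (1,2):-1/.../X.O/X.O, (2,1):-1/.../X../XOO
[O../X../X.O] X move#2: (0,1):+1/OX./X../X.O*, (0,2):+1/O.X/X../X.O, (1,1):+1/O../XX./X.O, (1,2):+1/O../X.X/X.O, (2,1):+1/O../X../XXO
[OX./X../X.O] end (terminal -1, O#3); searched .../X../X.O to 6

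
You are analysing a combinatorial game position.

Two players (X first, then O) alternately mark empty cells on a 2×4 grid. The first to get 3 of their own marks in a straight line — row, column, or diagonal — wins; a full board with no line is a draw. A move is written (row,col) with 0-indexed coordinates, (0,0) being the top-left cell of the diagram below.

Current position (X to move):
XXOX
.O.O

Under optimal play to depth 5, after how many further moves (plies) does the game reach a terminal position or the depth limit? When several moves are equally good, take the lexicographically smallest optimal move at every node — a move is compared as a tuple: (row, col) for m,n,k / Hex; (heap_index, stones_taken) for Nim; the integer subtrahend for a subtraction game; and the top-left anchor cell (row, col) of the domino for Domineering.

PV length from [XXOX/.O.O]: 2 plies

p1 X@[XXOX/.O.O]: (1,0)[XXOX/XO.O]-1 (1,2)[XXOX/.OXO]+0*
p2 O@[XXOX/.OXO]: (1,0)[XXOX/OOXO]+0*
p3 X@[XXOX/OOXO] terminal +0; root [XXOX/.O.O] d5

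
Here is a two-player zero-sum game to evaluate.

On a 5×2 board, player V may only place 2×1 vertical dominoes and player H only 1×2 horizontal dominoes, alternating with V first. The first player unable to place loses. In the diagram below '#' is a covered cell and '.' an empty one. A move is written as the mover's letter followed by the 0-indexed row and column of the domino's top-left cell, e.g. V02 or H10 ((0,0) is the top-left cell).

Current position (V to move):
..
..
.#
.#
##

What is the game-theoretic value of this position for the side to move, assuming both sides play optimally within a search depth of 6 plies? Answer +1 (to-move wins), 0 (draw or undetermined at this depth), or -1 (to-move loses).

ply 1, V at ../../.#/.#/## | V00=+1→#./#./.#/.#/##*; V01=+1→.#/.#/.#/.#/##; V10=-1→../#./##/.#/##; V20=-1→../../##/##/##
ply 2: #./#./.#/.#/## is terminal -1 (H); from ../../.#/.#/## depth 6

value(../../.#/.#/##, V) = +1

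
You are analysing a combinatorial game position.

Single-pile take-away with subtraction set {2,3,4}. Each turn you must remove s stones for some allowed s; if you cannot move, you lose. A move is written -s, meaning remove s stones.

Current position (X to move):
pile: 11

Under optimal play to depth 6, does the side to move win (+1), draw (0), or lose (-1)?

value(11, X) = +1

ply 1, X at 11 | -2=-1→9; -3=-1→8; -4=+1→7*
ply 2, O at 7 | -2=-1→5*; -3=-1→4; -4=-1→3
ply 3, X at 5 | -2=-1→3; -3=-1→2; -4=+1→1*
ply 4: 1 is terminal -1 (O); from 11 depth 6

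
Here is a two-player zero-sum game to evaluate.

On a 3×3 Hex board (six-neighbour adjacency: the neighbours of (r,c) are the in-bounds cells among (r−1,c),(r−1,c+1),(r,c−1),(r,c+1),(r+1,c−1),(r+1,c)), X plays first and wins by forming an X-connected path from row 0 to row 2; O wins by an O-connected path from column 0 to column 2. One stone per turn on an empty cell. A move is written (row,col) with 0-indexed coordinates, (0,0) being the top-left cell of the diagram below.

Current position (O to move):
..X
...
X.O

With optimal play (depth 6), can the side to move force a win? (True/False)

ply 1, O at ..X/.../X.O | (0,0)=-1→O.X/.../X.O*; (0,1)=-1→.OX/.../X.O; (1,0)=-1→..X/O../X.O; (1,1)=-1→..X/.O./X.O; (1,2)=-1→..X/..O/X.O; (2,1)=-1→..X/.../XOO
ply 2, X at O.X/.../X.O | (0,1)=+1→OXX/.../X.O*; (1,0)=+1→O.X/X../X.O; (1,1)=+1→O.X/.X./X.O; (1,2)=+1→O.X/..X/X.O; (2,1)=+1→O.X/.../XXO
ply 3, O at OXX/.../X.O | (1,0)=-1→OXX/O../X.O*; (1,1)=-1→OXX/.O./X.O; (1,2)=-1→OXX/..O/X.O; (2,1)=-1→OXX/.../XOO
ply 4, X at OXX/O../X.O | (1,1)=+1→OXX/OX./X.O*; (1,2)=+1→OXX/O.X/X.O; (2,1)=+1→OXX/O../XXO
ply 5: OXX/OX./X.O is terminal -1 (O); from ..X/.../X.O depth 6

O winning at [..X/.../X.O]: False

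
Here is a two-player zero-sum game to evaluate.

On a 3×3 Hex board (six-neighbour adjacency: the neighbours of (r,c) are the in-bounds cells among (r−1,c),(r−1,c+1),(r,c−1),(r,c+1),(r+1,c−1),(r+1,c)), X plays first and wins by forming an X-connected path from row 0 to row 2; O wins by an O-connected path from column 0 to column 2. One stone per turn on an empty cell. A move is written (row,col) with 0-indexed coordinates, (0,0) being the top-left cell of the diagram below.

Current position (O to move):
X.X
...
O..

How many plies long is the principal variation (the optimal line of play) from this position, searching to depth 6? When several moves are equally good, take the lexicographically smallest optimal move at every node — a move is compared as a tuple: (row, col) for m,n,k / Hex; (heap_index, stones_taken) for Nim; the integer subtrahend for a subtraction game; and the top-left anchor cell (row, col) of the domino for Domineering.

ply 1, O at X.X/.../O.. | (0,1)=-1→XOX/.../O..; (1,0)=-1→X.X/O../O..; (1,1)=-1→X.X/.O./O..; (1,2)=+1→X.X/..O/O..*; (2,1)=+1→X.X/.../OO.; (2,2)=-1→X.X/.../O.O
ply 2, X at X.X/..O/O.. | (0,1)=-1→XXX/..O/O..*; (1,0)=-1→X.X/X.O/O..; (1,1)=-1→X.X/.XO/O..; (2,1)=-1→X.X/..O/OX.; (2,2)=-1→X.X/..O/O.X
ply 3, O at XXX/..O/O.. | (1,0)=+1→XXX/O.O/O..*; (1,1)=+1→XXX/.OO/O..; (2,1)=+1→XXX/..O/OO.; (2,2)=+1→XXX/..O/O.O
ply 4, X at XXX/O.O/O.. | (1,1)=-1→XXX/OXO/O..*; (2,1)=-1→XXX/O.O/OX.; (2,2)=-1→XXX/O.O/O.X
ply 5, O at XXX/OXO/O.. | (2,1)=+1→XXX/OXO/OO.*; (2,2)=-1→XXX/OXO/O.O
ply 6: XXX/OXO/OO. is terminal -1 (X); from X.X/.../O.. depth 6

PV length from [X.X/.../O..]: 5 plies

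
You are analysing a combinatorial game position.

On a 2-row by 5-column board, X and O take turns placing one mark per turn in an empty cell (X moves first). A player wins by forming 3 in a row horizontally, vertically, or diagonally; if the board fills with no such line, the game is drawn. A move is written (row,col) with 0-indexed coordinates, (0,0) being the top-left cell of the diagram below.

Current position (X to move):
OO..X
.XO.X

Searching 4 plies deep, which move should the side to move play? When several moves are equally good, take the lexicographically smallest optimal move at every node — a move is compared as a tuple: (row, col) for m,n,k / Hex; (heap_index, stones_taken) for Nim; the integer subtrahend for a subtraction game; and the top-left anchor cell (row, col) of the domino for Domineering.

[OO..X/.XO.X] X move#1: (0,2):+0/OOX.X/.XO.X*, (0,3):-1/OO.XX/.XO.X, (1,0):-1/OO..X/XXO.X, (1,3):-1/OO..X/.XOXX
[OOX.X/.XO.X] O move#2: (0,3):+0/OOXOX/.XO.X*, (1,0):-1/OOX.X/OXO.X, (1,3):-1/OOX.X/.XOOX
[OOXOX/.XO.X] X move#3: (1,0):+0/OOXOX/XXO.X*, (1,3):+0/OOXOX/.XOXX
[OOXOX/XXO.X] O move#4: (1,3):+0/OOXOX/XXOOX*
[OOXOX/XXOOX] end (terminal +0, X#5); searched OO..X/.XO.X to 4

X's best at [OO..X/.XO.X]: (0,2)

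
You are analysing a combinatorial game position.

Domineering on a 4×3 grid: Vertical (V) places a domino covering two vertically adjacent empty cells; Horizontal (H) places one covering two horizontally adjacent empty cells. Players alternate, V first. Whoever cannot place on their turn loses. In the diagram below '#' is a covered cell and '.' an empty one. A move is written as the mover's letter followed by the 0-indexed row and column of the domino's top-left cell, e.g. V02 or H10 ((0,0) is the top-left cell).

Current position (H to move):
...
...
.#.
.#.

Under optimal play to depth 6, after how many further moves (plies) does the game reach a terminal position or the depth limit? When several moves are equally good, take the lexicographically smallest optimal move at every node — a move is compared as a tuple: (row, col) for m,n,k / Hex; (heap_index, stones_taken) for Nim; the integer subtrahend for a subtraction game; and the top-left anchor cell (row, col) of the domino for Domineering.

PV length from [.../.../.#./.#.]: 4 plies

p1 H@[.../.../.#./.#.]: H00[##./.../.#./.#.]-1* H01[.##/.../.#./.#.]-1 H10[.../##./.#./.#.]-1 H11[.../.##/.#./.#.]-1
p2 V@[##./.../.#./.#.]: V02[###/..#/.#./.#.]+1* V10[##./#../##./.#.]+1 V12[##./..#/.##/.#.]+1 V20[##./.../##./##.]+1 V22[##./.../.##/.##]+1
p3 H@[###/..#/.#./.#.]: H10[###/###/.#./.#.]-1*
p4 V@[###/###/.#./.#.]: V20[###/###/##./##.]+1* V22[###/###/.##/.##]+1
p5 H@[###/###/##./##.] terminal -1; root [.../.../.#./.#.] d6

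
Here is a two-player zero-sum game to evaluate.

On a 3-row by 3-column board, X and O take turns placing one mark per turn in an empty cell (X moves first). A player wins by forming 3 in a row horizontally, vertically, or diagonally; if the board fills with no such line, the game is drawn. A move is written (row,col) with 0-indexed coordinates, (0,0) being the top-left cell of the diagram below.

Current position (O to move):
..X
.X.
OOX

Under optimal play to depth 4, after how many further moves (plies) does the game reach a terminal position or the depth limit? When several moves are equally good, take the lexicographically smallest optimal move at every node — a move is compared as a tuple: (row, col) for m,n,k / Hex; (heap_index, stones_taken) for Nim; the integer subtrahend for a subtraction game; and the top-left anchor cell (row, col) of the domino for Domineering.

PV length from [..X/.X./OOX]: 2 plies

p1 O@[..X/.X./OOX]: (0,0)[O.X/.X./OOX]-1* (0,1)[.OX/.X./OOX]-1 (1,0)[..X/OX./OOX]-1 (1,2)[..X/.XO/OOX]-1
p2 X@[O.X/.X./OOX]: (0,1)[OXX/.X./OOX]-1 (1,0)[O.X/XX./OOX]+0 (1,2)[O.X/.XX/OOX]+1*
p3 O@[O.X/.XX/OOX] terminal -1; root [..X/.X./OOX] d4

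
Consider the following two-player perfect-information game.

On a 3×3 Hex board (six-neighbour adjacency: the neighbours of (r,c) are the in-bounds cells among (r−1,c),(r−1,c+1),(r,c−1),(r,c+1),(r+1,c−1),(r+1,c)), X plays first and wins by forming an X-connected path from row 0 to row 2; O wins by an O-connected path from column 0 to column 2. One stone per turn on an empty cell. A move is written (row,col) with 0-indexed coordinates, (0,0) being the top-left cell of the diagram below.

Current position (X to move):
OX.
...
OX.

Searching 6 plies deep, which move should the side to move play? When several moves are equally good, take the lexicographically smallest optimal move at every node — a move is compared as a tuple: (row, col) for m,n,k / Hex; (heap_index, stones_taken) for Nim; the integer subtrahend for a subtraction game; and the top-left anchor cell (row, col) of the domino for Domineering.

X's best at [OX./.../OX.]: (0,2)

[OX./.../OX.] X move#1: (0,2):+1/OXX/.../OX.*, (1,0):-1/OX./X../OX., (1,1):+1/OX./.X./OX., (1,2):+1/OX./..X/OX., (2,2):-1/OX./.../OXX
[OXX/.../OX.] O move#2: (1,0):-1/OXX/O../OX.*, (1,1):-1/OXX/.O./OX., (1,2):-1/OXX/..O/OX., (2,2):-1/OXX/.../OXO
[OXX/O../OX.] X move#3: (1,1):+1/OXX/OX./OX.*, (1,2):+1/OXX/O.X/OX., (2,2):+1/OXX/O../OXX
[OXX/OX./OX.] end (terminal -1, O#4); searched OX./.../OX. to 6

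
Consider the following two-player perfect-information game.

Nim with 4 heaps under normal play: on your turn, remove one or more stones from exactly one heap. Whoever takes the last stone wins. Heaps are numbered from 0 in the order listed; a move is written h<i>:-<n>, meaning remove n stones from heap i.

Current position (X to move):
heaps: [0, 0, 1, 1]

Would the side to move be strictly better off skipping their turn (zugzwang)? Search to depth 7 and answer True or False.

[(0,0,1,1)] X move#1: h2:-1:-1/(0,0,0,1)*, h3:-1:-1/(0,0,1,0)
[(0,0,0,1)] O move#2: h3:-1:+1/(0,0,0,0)*
[(0,0,0,0)] end (terminal -1, X#3); searched (0,0,1,1) to 7
pass branch (O moves first from the same position):
  | [(0,0,1,1)] O move#1: h2:-1:-1/(0,0,0,1)*, h3:-1:-1/(0,0,1,0)
  | [(0,0,0,1)] X move#2: h3:-1:+1/(0,0,0,0)*
  | [(0,0,0,0)] end (terminal -1, O#3); searched (0,0,1,1) to 7
X moving scores -1; X passing scores +1

zugzwang((0,0,1,1), X) = True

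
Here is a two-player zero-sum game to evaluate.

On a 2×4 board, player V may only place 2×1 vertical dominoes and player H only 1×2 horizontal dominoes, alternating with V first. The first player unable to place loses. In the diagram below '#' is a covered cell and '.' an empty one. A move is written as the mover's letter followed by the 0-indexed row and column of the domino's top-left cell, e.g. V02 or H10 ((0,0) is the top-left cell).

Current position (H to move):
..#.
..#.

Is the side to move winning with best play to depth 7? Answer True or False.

ply 1, H at ..#./..#. | H00=+1→###./..#.*; H10=+1→..#./###.
ply 2, V at ###./..#. | V03=-1→####/..##*
ply 3, H at ####/..## | H10=+1→####/####*
ply 4: ####/#### is terminal -1 (V); from ..#./..#. depth 7

H winning at [..#./..#.]: True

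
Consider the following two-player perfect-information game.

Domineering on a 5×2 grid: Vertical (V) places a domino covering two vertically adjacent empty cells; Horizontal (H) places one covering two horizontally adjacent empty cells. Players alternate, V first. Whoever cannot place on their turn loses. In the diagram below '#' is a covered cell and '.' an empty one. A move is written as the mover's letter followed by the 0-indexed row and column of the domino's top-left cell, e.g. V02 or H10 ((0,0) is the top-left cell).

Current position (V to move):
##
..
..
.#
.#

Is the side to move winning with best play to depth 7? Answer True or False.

V winning at [##/../../.#/.#]: True

ply 1, V at ##/../../.#/.# | V10=+1→##/#./#./.#/.#*; V11=+1→##/.#/.#/.#/.#; V20=-1→##/../#./##/.#; V30=-1→##/../../##/##
ply 2: ##/#./#./.#/.# is terminal -1 (H); from ##/../../.#/.# depth 7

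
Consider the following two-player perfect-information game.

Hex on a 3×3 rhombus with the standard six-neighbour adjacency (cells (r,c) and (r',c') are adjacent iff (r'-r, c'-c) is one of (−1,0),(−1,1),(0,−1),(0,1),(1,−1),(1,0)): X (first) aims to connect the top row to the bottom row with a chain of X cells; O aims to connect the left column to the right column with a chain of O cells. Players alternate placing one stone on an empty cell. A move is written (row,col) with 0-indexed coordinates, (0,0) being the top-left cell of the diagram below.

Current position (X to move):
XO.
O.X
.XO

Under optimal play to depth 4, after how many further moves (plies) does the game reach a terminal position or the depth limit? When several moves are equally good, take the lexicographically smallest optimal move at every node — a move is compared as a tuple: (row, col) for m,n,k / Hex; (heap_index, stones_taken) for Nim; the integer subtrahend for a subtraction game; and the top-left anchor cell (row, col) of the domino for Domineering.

PV length from [XO./O.X/.XO]: 1 ply

[XO./O.X/.XO] X move#1: (0,2):+1/XOX/O.X/.XO*, (1,1):-1/XO./OXX/.XO, (2,0):-1/XO./O.X/XXO
[XOX/O.X/.XO] end (terminal -1, O#2); searched XO./O.X/.XO to 4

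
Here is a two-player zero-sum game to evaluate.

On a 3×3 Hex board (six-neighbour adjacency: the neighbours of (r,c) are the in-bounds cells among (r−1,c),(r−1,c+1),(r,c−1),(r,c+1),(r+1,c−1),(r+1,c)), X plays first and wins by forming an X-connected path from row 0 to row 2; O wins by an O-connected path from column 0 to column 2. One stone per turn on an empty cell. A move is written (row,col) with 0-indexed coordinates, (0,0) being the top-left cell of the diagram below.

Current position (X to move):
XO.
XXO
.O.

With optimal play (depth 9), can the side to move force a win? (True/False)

X winning at [XO./XXO/.O.]: True

p1 X@[XO./XXO/.O.]: (0,2)[XOX/XXO/.O.]-1 (2,0)[XO./XXO/XO.]+1* (2,2)[XO./XXO/.OX]-1
p2 O@[XO./XXO/XO.] terminal -1; root [XO./XXO/.O.] d9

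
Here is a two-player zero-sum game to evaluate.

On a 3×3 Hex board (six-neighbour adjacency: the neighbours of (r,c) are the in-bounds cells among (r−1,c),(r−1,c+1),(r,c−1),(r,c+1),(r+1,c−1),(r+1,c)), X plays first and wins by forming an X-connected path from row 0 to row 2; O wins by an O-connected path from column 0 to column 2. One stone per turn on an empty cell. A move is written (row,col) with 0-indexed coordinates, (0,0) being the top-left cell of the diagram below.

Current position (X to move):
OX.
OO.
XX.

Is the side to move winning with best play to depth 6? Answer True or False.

X winning at [OX./OO./XX.]: False

p1 X@[OX./OO./XX.]: (0,2)[OXX/OO./XX.]-1* (1,2)[OX./OOX/XX.]-1 (2,2)[OX./OO./XXX]-1
p2 O@[OXX/OO./XX.]: (1,2)[OXX/OOO/XX.]+1* (2,2)[OXX/OO./XXO]-1
p3 X@[OXX/OOO/XX.] terminal -1; root [OX./OO./XX.] d6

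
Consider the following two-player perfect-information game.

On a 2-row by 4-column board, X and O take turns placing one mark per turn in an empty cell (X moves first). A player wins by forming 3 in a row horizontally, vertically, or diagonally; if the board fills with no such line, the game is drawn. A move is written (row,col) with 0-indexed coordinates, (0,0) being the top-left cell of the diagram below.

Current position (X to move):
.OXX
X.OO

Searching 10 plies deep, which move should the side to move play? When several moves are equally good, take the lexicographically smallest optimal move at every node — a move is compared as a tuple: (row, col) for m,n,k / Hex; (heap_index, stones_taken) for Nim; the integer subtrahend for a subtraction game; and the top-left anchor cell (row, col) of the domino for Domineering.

ply 1, X at .OXX/X.OO | (0,0)=-1→XOXX/X.OO; (1,1)=+0→.OXX/XXOO*
ply 2, O at .OXX/XXOO | (0,0)=+0→OOXX/XXOO*
ply 3: OOXX/XXOO is terminal +0 (X); from .OXX/X.OO depth 10

X's best at [.OXX/X.OO]: (1,1)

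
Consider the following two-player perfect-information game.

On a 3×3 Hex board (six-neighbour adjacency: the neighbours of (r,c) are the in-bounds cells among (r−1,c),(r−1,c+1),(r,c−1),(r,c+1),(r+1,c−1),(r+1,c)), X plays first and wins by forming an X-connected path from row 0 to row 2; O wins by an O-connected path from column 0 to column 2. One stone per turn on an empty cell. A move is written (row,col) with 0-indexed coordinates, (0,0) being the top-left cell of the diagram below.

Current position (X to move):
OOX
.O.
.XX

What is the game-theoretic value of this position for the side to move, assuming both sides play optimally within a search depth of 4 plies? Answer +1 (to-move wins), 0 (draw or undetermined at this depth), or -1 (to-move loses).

value(OOX/.O./.XX, X) = +1

p1 X@[OOX/.O./.XX]: (1,0)[OOX/XO./.XX]-1 (1,2)[OOX/.OX/.XX]+1* (2,0)[OOX/.O./XXX]-1
p2 O@[OOX/.OX/.XX] terminal -1; root [OOX/.O./.XX] d4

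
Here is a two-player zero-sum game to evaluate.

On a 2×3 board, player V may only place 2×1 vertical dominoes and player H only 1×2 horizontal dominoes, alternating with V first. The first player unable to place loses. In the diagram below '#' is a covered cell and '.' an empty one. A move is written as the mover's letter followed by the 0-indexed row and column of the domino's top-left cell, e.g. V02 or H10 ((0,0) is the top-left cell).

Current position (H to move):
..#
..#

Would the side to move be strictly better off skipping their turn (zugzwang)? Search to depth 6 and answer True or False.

zugzwang(..#/..#, H) = False

p1 H@[..#/..#]: H00[###/..#]+1* H10[..#/###]+1
p2 V@[###/..#] terminal -1; root [..#/..#] d6
suppose H passes — search the same position with V to move:
pass> p1 V@[..#/..#]: V00[#.#/#.#]+1* V01[.##/.##]+1
pass> p2 H@[#.#/#.#] terminal -1; root [..#/..#] d6
for H: play +1, pass -1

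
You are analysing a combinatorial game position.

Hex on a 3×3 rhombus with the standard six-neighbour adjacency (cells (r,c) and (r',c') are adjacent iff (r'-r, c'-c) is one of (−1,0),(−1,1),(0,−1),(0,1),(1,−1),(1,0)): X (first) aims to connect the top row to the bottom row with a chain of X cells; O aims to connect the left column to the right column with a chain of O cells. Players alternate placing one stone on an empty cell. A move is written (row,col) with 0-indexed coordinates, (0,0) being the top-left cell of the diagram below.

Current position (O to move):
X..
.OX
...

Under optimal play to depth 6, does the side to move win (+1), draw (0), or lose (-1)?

value(X../.OX/..., O) = +1

ply 1, O at X../.OX/... | (0,1)=-1→XO./.OX/...; (0,2)=+1→X.O/.OX/...*; (1,0)=-1→X../OOX/...; (2,0)=-1→X../.OX/O..; (2,1)=+1→X../.OX/.O.; (2,2)=+1→X../.OX/..O
ply 2, X at X.O/.OX/... | (0,1)=-1→XXO/.OX/...*; (1,0)=-1→X.O/XOX/...; (2,0)=-1→X.O/.OX/X..; (2,1)=-1→X.O/.OX/.X.; (2,2)=-1→X.O/.OX/..X
ply 3, O at XXO/.OX/... | (1,0)=+1→XXO/OOX/...*; (2,0)=+1→XXO/.OX/O..; (2,1)=+1→XXO/.OX/.O.; (2,2)=+1→XXO/.OX/..O
ply 4: XXO/OOX/... is terminal -1 (X); from X../.OX/... depth 6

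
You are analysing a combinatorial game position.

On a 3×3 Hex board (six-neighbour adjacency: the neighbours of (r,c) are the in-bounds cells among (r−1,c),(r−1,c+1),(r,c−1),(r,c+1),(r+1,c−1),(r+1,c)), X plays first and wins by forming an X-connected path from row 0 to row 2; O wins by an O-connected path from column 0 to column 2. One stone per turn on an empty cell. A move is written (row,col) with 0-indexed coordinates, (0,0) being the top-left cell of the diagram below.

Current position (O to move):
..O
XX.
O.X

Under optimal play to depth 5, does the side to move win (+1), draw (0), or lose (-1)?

ply 1, O at ..O/XX./O.X | (0,0)=-1→O.O/XX./O.X*; (0,1)=-1→.OO/XX./O.X; (1,2)=-1→..O/XXO/O.X; (2,1)=-1→..O/XX./OOX
ply 2, X at O.O/XX./O.X | (0,1)=+1→OXO/XX./O.X*; (1,2)=-1→O.O/XXX/O.X; (2,1)=-1→O.O/XX./OXX
ply 3, O at OXO/XX./O.X | (1,2)=-1→OXO/XXO/O.X*; (2,1)=-1→OXO/XX./OOX
ply 4, X at OXO/XXO/O.X | (2,1)=+1→OXO/XXO/OXX*
ply 5: OXO/XXO/OXX is terminal -1 (O); from ..O/XX./O.X depth 5

value(..O/XX./O.X, O) = -1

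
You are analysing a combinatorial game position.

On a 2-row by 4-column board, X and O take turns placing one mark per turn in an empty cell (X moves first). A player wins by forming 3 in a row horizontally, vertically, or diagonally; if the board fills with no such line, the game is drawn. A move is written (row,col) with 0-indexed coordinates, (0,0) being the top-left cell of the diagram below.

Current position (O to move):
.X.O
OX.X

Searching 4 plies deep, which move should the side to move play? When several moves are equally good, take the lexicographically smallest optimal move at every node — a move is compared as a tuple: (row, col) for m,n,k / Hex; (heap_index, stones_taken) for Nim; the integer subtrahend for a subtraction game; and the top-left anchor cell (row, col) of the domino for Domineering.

ply 1, O at .X.O/OX.X | (0,0)=-1→OX.O/OX.X; (0,2)=-1→.XOO/OX.X; (1,2)=+0→.X.O/OXOX*
ply 2, X at .X.O/OXOX | (0,0)=+0→XX.O/OXOX*; (0,2)=+0→.XXO/OXOX
ply 3, O at XX.O/OXOX | (0,2)=+0→XXOO/OXOX*
ply 4: XXOO/OXOX is terminal +0 (X); from .X.O/OX.X depth 4

O's best at [.X.O/OX.X]: (1,2)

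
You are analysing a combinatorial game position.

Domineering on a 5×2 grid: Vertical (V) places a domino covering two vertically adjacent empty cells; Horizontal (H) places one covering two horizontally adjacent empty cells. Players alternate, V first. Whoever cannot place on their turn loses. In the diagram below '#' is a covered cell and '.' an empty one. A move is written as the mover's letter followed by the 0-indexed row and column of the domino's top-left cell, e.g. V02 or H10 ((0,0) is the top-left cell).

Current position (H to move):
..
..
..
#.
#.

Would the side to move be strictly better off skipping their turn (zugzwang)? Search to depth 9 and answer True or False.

zugzwang(../../../#./#., H) = False

ply 1, H at ../../../#./#. | H00=-1→##/../../#./#.; H10=+1→../##/../#./#.*; H20=-1→../../##/#./#.
ply 2, V at ../##/../#./#. | V21=-1→../##/.#/##/#.*; V31=-1→../##/../##/##
ply 3, H at ../##/.#/##/#. | H00=+1→##/##/.#/##/#.*
ply 4: ##/##/.#/##/#. is terminal -1 (V); from ../../../#./#. depth 9
suppose H passes — search the same position with V to move:
pass> ply 1, V at ../../../#./#. | V00=+1→#./#./../#./#.*; V01=+1→.#/.#/../#./#.; V10=+1→../#./#./#./#.; V11=+1→../.#/.#/#./#.; V21=-1→../../.#/##/#.; V31=-1→../../../##/##
pass> ply 2, H at #./#./../#./#. | H20=-1→#./#./##/#./#.*
pass> ply 3, V at #./#./##/#./#. | V01=+1→##/##/##/#./#.*; V31=+1→#./#./##/##/##
pass> ply 4: ##/##/##/#./#. is terminal -1 (H); from ../../../#./#. depth 9
for H: play +1, pass -1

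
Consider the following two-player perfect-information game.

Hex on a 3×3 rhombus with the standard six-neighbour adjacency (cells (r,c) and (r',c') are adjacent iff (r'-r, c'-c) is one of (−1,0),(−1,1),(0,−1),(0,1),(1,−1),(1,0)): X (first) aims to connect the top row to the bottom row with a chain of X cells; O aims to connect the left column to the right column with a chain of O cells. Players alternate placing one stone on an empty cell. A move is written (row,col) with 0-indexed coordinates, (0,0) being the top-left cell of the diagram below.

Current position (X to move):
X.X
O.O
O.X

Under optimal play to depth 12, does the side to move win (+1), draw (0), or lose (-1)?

ply 1, X at X.X/O.O/O.X | (0,1)=-1→XXX/O.O/O.X*; (1,1)=-1→X.X/OXO/O.X; (2,1)=-1→X.X/O.O/OXX
ply 2, O at XXX/O.O/O.X | (1,1)=+1→XXX/OOO/O.X*; (2,1)=+1→XXX/O.O/OOX
ply 3: XXX/OOO/O.X is terminal -1 (X); from X.X/O.O/O.X depth 12

value(X.X/O.O/O.X, X) = -1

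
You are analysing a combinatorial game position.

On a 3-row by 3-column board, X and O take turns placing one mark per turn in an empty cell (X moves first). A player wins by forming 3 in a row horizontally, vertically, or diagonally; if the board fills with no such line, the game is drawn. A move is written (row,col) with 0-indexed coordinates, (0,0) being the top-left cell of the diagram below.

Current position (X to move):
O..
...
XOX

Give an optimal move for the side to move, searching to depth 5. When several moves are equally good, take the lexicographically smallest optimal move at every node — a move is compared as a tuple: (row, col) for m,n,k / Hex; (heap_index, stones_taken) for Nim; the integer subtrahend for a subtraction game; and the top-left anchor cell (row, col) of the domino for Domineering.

X's best at [O../.../XOX]: (0,2)

ply 1, X at O../.../XOX | (0,1)=+0→OX./.../XOX; (0,2)=+1→O.X/.../XOX*; (1,0)=-1→O../X../XOX; (1,1)=+0→O../.X./XOX; (1,2)=+0→O../..X/XOX
ply 2, O at O.X/.../XOX | (0,1)=-1→OOX/.../XOX*; (1,0)=-1→O.X/O../XOX; (1,1)=-1→O.X/.O./XOX; (1,2)=-1→O.X/..O/XOX
ply 3, X at OOX/.../XOX | (1,0)=-1→OOX/X../XOX; (1,1)=+1→OOX/.X./XOX*; (1,2)=+1→OOX/..X/XOX
ply 4: OOX/.X./XOX is terminal -1 (O); from O../.../XOX depth 5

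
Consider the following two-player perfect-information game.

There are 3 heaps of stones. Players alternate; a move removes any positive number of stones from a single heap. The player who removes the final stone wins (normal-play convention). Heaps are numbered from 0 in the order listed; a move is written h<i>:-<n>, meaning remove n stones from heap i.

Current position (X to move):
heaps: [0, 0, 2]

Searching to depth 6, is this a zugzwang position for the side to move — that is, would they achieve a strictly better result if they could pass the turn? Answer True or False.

zugzwang((0,0,2), X) = False

ply 1, X at (0,0,2) | h2:-1=-1→(0,0,1); h2:-2=+1→(0,0,0)*
ply 2: (0,0,0) is terminal -1 (O); from (0,0,2) depth 6
if X skipped the turn, O would face:
~ ply 1, O at (0,0,2) | h2:-1=-1→(0,0,1); h2:-2=+1→(0,0,0)*
~ ply 2: (0,0,0) is terminal -1 (X); from (0,0,2) depth 6
compare (X): move=+1 vs pass=-1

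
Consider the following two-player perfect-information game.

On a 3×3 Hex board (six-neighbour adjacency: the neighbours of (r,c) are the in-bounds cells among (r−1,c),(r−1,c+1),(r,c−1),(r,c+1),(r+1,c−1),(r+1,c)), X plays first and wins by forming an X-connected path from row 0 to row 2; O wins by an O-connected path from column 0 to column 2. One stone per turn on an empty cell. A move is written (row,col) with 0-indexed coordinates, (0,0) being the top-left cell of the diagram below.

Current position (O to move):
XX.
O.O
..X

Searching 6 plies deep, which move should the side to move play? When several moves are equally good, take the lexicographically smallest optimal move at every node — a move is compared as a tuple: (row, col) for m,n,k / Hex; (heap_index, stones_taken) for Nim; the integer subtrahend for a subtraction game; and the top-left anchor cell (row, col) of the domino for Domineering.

p1 O@[XX./O.O/..X]: (0,2)[XXO/O.O/..X]-1 (1,1)[XX./OOO/..X]+1* (2,0)[XX./O.O/O.X]+1 (2,1)[XX./O.O/.OX]+1
p2 X@[XX./OOO/..X] terminal -1; root [XX./O.O/..X] d6

O's best at [XX./O.O/..X]: (1,1)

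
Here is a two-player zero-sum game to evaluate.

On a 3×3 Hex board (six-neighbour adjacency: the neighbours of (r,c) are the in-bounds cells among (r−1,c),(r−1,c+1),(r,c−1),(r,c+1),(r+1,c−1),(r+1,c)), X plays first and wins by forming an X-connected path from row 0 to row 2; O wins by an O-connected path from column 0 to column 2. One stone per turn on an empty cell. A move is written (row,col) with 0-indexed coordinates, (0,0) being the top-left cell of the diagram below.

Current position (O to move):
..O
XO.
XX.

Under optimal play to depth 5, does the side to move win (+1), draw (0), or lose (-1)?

value(..O/XO./XX., O) = -1

p1 O@[..O/XO./XX.]: (0,0)[O.O/XO./XX.]-1* (0,1)[.OO/XO./XX.]-1 (1,2)[..O/XOO/XX.]-1 (2,2)[..O/XO./XXO]-1
p2 X@[O.O/XO./XX.]: (0,1)[OXO/XO./XX.]+1* (1,2)[O.O/XOX/XX.]-1 (2,2)[O.O/XO./XXX]-1
p3 O@[OXO/XO./XX.] terminal -1; root [..O/XO./XX.] d5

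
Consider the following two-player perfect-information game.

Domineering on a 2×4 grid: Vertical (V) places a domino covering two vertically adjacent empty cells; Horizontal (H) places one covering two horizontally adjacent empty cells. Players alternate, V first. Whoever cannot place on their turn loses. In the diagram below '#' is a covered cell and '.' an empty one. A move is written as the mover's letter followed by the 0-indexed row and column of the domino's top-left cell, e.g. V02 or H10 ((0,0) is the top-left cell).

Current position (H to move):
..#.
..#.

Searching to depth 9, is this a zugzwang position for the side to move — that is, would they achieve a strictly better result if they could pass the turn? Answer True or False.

p1 H@[..#./..#.]: H00[###./..#.]+1* H10[..#./###.]+1
p2 V@[###./..#.]: V03[####/..##]-1*
p3 H@[####/..##]: H10[####/####]+1*
p4 V@[####/####] terminal -1; root [..#./..#.] d9
suppose H passes — search the same position with V to move:
pass> p1 V@[..#./..#.]: V00[#.#./#.#.]+1* V01[.##./.##.]+1 V03[..##/..##]-1
pass> p2 H@[#.#./#.#.] terminal -1; root [..#./..#.] d9
for H: play +1, pass -1

zugzwang(..#./..#., H) = False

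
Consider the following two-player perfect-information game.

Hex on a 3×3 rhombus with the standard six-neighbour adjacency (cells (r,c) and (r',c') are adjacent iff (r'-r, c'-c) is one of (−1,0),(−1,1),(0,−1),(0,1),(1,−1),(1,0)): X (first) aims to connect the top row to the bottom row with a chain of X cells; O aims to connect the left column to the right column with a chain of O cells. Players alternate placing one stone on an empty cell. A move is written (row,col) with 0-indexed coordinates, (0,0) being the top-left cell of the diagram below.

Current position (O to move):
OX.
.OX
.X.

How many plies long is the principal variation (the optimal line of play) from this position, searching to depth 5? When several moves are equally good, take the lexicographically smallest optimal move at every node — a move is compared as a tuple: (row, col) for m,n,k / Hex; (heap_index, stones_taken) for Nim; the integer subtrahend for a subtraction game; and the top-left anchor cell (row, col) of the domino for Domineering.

PV length from [OX./.OX/.X.]: 3 plies

ply 1, O at OX./.OX/.X. | (0,2)=+1→OXO/.OX/.X.*; (1,0)=-1→OX./OOX/.X.; (2,0)=-1→OX./.OX/OX.; (2,2)=-1→OX./.OX/.XO
ply 2, X at OXO/.OX/.X. | (1,0)=-1→OXO/XOX/.X.*; (2,0)=-1→OXO/.OX/XX.; (2,2)=-1→OXO/.OX/.XX
ply 3, O at OXO/XOX/.X. | (2,0)=+1→OXO/XOX/OX.*; (2,2)=-1→OXO/XOX/.XO
ply 4: OXO/XOX/OX. is terminal -1 (X); from OX./.OX/.X. depth 5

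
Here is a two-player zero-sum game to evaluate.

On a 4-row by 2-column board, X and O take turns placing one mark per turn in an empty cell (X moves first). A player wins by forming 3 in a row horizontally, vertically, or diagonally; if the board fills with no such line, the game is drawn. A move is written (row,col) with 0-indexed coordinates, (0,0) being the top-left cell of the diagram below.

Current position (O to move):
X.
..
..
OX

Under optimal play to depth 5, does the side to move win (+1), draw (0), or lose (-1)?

value(X./../../OX, O) = 0

[X./../../OX] O move#1: (0,1):+0/XO/../../OX*, (1,0):+0/X./O./../OX, (1,1):+0/X./.O/../OX, (2,0):+0/X./../O./OX, (2,1):+0/X./../.O/OX
[XO/../../OX] X move#2: (1,0):+0/XO/X./../OX*, (1,1):+0/XO/.X/../OX, (2,0):+0/XO/../X./OX, (2,1):+0/XO/../.X/OX
[XO/X./../OX] O move#3: (1,1):-1/XO/XO/../OX, (2,0):+0/XO/X./O./OX*, (2,1):-1/XO/X./.O/OX
[XO/X./O./OX] X move#4: (1,1):+0/XO/XX/O./OX*, (2,1):+0/XO/X./OX/OX
[XO/XX/O./OX] O move#5: (2,1):+0/XO/XX/OO/OX*
[XO/XX/OO/OX] end (terminal +0, X#6); searched X./../../OX to 5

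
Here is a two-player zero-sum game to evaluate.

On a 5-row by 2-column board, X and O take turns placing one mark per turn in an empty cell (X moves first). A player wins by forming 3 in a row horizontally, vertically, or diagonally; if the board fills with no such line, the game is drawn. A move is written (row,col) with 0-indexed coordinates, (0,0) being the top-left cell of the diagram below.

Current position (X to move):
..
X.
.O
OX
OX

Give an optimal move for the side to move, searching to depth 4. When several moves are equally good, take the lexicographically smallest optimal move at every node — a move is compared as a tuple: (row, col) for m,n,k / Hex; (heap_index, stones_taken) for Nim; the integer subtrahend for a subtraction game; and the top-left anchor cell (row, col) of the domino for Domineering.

X's best at [../X./.O/OX/OX]: (2,0)

[../X./.O/OX/OX] X move#1: (0,0):-1/X./X./.O/OX/OX, (0,1):-1/.X/X./.O/OX/OX, (1,1):-1/../XX/.O/OX/OX, (2,0):+0/../X./XO/OX/OX*
[../X./XO/OX/OX] O move#2: (0,0):+0/O./X./XO/OX/OX*, (0,1):-1/.O/X./XO/OX/OX, (1,1):-1/../XO/XO/OX/OX
[O./X./XO/OX/OX] X move#3: (0,1):+0/OX/X./XO/OX/OX*, (1,1):+0/O./XX/XO/OX/OX
[OX/X./XO/OX/OX] O move#4: (1,1):+0/OX/XO/XO/OX/OX*
[OX/XO/XO/OX/OX] end (terminal +0, X#5); searched ../X./.O/OX/OX to 4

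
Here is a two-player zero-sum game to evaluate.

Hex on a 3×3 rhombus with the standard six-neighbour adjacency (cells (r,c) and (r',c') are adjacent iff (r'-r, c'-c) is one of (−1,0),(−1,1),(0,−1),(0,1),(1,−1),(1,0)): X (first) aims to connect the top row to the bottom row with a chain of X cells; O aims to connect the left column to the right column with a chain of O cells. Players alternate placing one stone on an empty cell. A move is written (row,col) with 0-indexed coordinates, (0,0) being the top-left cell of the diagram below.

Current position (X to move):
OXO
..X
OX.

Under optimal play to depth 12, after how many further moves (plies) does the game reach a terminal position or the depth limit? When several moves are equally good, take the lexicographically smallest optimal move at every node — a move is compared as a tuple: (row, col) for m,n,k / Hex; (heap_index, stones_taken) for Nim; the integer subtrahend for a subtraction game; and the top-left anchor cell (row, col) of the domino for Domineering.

PV length from [OXO/..X/OX.]: 1 ply

p1 X@[OXO/..X/OX.]: (1,0)[OXO/X.X/OX.]-1 (1,1)[OXO/.XX/OX.]+1* (2,2)[OXO/..X/OXX]-1
p2 O@[OXO/.XX/OX.] terminal -1; root [OXO/..X/OX.] d12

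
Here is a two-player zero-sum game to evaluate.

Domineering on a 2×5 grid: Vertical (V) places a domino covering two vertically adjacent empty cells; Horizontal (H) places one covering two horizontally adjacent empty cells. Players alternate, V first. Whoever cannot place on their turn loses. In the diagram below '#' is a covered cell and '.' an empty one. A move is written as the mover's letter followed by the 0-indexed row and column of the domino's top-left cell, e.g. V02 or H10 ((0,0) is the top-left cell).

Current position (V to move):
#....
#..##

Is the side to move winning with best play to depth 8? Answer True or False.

V winning at [#..../#..##]: True

p1 V@[#..../#..##]: V01[##.../##.##]-1 V02[#.#../#.###]+1*
p2 H@[#.#../#.###]: H03[#.###/#.###]-1*
p3 V@[#.###/#.###]: V01[#####/#####]+1*
p4 H@[#####/#####] terminal -1; root [#..../#..##] d8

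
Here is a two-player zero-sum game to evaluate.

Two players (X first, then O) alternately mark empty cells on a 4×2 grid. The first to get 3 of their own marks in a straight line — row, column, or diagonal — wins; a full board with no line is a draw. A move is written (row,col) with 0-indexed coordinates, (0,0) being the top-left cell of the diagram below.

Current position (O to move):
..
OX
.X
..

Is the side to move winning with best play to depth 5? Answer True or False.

[../OX/.X/..] O move#1: (0,0):-1/O./OX/.X/..*, (0,1):-1/.O/OX/.X/.., (2,0):-1/../OX/OX/.., (3,0):-1/../OX/.X/O., (3,1):-1/../OX/.X/.O
[O./OX/.X/..] X move#2: (0,1):+1/OX/OX/.X/..*, (2,0):+1/O./OX/XX/.., (3,0):-1/O./OX/.X/X., (3,1):+1/O./OX/.X/.X
[OX/OX/.X/..] end (terminal -1, O#3); searched ../OX/.X/.. to 5

O winning at [../OX/.X/..]: False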